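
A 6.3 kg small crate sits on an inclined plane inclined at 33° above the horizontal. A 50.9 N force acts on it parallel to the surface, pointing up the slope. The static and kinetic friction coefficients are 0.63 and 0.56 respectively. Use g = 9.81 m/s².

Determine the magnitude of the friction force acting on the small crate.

f ≈ 17.2 N (down the incline)

Normal force: N = m g cos θ = 6.3 × 9.81 × cos 33° = 51.83 N.
For equilibrium along the incline the friction force must supply f = m g sin θ − P = 33.66 − 50.9 = -17.24 N (positive meaning up-slope).
The static-friction ceiling is μ_s N = 0.63 × 51.83 = 32.65 N.
Since |-17.24| ≤ 32.65 N, no slip — friction simply equals what equilibrium demands.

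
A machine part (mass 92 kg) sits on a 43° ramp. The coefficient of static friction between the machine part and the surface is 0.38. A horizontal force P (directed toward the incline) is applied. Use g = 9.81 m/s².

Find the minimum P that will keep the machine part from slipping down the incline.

P_min ≈ 368 N

The machine part tends to slide down (tan θ > μ_s), so at the point of impending slip friction acts up-slope at its limit: f = μ_s N.
Perpendicular to the incline: N = m g cos θ + P sin θ.
Along the incline: P cos θ + μ_s N = m g sin θ, i.e. P cos θ + μ_s (m g cos θ + P sin θ) = m g sin θ.
Solving, P (cos θ + μ_s sin θ) = m g (sin θ − μ_s cos θ), so P = 903×0.4041/0.9905 = 368 N.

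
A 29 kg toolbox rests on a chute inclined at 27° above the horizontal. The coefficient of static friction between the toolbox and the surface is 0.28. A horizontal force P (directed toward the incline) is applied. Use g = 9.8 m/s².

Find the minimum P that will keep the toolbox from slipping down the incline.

The toolbox tends to slide down (tan θ > μ_s), so at the point of impending slip friction acts up-slope at its limit: f = μ_s N.
Perpendicular to the incline: N = m g cos θ + P sin θ.
Along the incline: P cos θ + μ_s N = m g sin θ, i.e. P cos θ + μ_s (m g cos θ + P sin θ) = m g sin θ.
Solving, P (cos θ + μ_s sin θ) = m g (sin θ − μ_s cos θ), so P = 284×0.2045/1.018 = 57.1 N.

P_min ≈ 57.1 N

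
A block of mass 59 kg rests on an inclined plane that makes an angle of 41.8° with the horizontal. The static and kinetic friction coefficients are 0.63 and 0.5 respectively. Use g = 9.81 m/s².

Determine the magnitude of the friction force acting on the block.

f ≈ 216 N (up the incline)

Perpendicular to the surface, N = m g cos θ = 59·9.81·cos 41.8° = 431.5 N.
For equilibrium along the incline, friction must balance the weight component: f = m g sin θ = 385.8 N up the slope.
The static-friction ceiling is μ_s N = 0.63 × 431.5 = 271.8 N.
|385.8| exceeds 271.8 N, so the block slips down-slope; friction is kinetic, f = μ_k N = 0.5×431.5 = 216 N.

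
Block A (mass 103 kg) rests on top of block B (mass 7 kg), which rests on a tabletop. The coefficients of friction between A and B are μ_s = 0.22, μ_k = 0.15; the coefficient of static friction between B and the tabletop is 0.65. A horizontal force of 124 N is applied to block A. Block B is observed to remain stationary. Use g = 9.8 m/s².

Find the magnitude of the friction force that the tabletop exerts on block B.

f ≈ 124 N

The normal force B exerts on A is simply A's weight, N₁ = 1009 N.
So the A–B interface can sustain at most μ_s N₁ = 222.1 N of static friction.
Since P = 124 N ≤ 222.1 N, A does not slip on B; friction on A equals P = 124 N.
B experiences an equal 124 N forward from A (third law). B is in equilibrium, so the floor supplies f₂ = 124 N of static friction (limit μ_s(m_A+m_B)g = 700.7 N, not exceeded).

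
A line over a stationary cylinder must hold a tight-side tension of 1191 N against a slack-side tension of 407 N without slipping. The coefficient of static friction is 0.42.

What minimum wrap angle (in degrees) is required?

β_min ≈ 146°

T₂/T₁ = e^{μβ} → β = ln(T₂/T₁)/μ.
β = ln(1191/407)/0.42 = 1.074/0.42 = 2.557 rad.
In degrees: β = 2.557 × 180/π = 146°.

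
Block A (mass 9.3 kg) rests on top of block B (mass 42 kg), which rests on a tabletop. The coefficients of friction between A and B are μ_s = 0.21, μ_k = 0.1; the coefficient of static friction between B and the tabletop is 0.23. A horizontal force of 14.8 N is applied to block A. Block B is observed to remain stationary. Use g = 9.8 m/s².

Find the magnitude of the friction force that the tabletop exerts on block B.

f ≈ 14.8 N

Normal force at the A–B interface: N₁ = m_A g = 91.14 N.
Maximum static friction on A from B: μ_s N₁ = 0.21×91.14 = 19.14 N.
P = 14.8 N is within that limit, so A and B move together (both at rest); the A–B friction is simply f₁ = P = 14.8 N.
B experiences an equal 14.8 N forward from A (third law). B is in equilibrium, so the floor supplies f₂ = 14.8 N of static friction (limit μ_s(m_A+m_B)g = 115.6 N, not exceeded).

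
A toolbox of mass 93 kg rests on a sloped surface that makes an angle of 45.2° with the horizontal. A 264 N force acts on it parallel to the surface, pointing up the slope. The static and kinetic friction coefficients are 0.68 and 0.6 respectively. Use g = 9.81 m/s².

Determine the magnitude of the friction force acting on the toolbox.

The normal reaction is N = m g cos θ = 642.9 N.
The friction needed for equilibrium is m g sin θ − P = 647.4 − 264 = 383.4 N, measured positive up-slope.
Maximum static friction available: μ_s N = 0.68 × 642.9 = 437.1 N.
Since |383.4| ≤ 437.1 N, the toolbox remains in static equilibrium and friction takes exactly the required value.

f ≈ 383 N (up the incline)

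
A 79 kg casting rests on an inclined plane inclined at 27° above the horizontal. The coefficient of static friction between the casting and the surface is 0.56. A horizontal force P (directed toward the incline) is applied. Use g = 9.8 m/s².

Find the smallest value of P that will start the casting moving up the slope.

P ≈ 1160 N

At impending motion up the slope, friction acts down-slope at its limit: f = μ_s N.
Perpendicular to the incline: N = m g cos θ + P sin θ.
Along the incline: P cos θ = m g sin θ + μ_s N = m g sin θ + μ_s (m g cos θ + P sin θ).
Solving, P (cos θ − μ_s sin θ) = m g (sin θ + μ_s cos θ), so P = 79×9.8×(sin 27° + 0.56 cos 27°)/(cos 27° − 0.56 sin 27°) = 774×0.953/0.6368 = 1160 N.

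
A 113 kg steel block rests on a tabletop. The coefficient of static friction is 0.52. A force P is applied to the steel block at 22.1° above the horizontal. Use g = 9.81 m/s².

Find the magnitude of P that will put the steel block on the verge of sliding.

P ≈ 514 N

N = m g − P sin α (the pull lifts the steel block).
At impending slip, P cos α = μ_s N = μ_s (m g − P sin α).
Solving: P (cos α + μ_s sin α) = μ_s m g → P = 0.52×1110/(cos 22.1° + 0.52 sin 22.1°) = 576/1.122 = 514 N.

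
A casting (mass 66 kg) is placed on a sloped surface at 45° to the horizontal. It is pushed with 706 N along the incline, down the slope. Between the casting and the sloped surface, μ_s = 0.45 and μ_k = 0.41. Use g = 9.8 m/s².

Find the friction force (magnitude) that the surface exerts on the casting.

f ≈ 188 N (up the incline)

Normal force: N = m g cos θ = 66 × 9.8 × cos 45° = 457.4 N.
The friction needed for equilibrium is m g sin θ + P = 457.4 + 706 = 1163 N, measured positive up-slope.
Maximum static friction available: μ_s N = 0.45 × 457.4 = 205.8 N.
|1163| exceeds 205.8 N, so the casting slips down-slope; friction is kinetic, f = μ_k N = 0.41×457.4 = 188 N.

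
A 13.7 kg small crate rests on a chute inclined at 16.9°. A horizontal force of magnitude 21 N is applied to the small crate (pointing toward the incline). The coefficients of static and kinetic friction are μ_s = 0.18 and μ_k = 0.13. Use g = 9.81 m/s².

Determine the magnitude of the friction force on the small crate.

f ≈ 19 N (up the incline)

Normal direction: N = m g cos θ + P sin θ = 134.7 N.
Parallel to the incline: P cos θ − m g sin θ = 20.09 − 39.07 = -18.98 N; the friction needed to balance this is 18.98 N acting up the slope.
Maximum static friction: μ_s N = 0.18 × 134.7 = 24.25 N.
|f_req| = 18.98 ≤ 24.25 N → the small crate is in equilibrium; friction equals the required value.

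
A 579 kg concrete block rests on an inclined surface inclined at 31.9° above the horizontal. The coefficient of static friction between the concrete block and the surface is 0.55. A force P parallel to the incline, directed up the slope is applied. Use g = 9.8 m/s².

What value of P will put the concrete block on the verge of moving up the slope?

P ≈ 5650 N

At impending motion up the slope, friction acts down-slope at its limit: f = μ_s N.
P is parallel to the surface, so N = m g cos θ = 4820 N.
Along the incline: P = m g sin θ + μ_s N = 3000 + 0.55×4820 = 5650 N.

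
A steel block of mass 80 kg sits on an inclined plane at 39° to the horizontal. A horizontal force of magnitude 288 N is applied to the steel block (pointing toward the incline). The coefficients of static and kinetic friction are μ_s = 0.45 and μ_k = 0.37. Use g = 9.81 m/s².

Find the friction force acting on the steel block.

Resolve perpendicular to the incline: N = m g cos θ + P sin θ = 80×9.81×cos 39° + 288×sin 39° = 791.1 N.
Parallel to the incline: P cos θ − m g sin θ = 223.8 − 493.9 = -270.1 N; the friction needed to balance this is 270.1 N acting up the slope.
The limit of static friction is μ_s N = 356 N.
|f_req| = 270.1 ≤ 356 N → the steel block is in equilibrium; friction equals the required value.

f ≈ 270 N (up the incline)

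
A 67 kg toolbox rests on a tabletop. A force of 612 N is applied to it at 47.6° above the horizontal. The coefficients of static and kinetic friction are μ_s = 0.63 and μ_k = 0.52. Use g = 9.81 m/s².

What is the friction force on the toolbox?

f ≈ 107 N

The vertical component of P reduces the normal force: N = m g − P sin α = 657.3 − 451.9 = 205.3 N.
Horizontally, friction must balance P cos α = 412.7 N.
μ_s N = 0.63 × 205.3 = 129.4 N.
412.7 > 129.4 N → the toolbox slides; f = μ_k N = 0.52×205.3 = 107 N.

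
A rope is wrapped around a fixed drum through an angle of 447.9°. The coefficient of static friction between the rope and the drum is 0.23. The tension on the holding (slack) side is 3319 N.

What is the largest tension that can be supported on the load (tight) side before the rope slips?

T_max ≈ 20000 N

At impending slip the capstan equation gives T₂/T₁ = e^{μβ} with β in radians.
β = 447.9° × π/180 = 7.817 rad.
e^{μβ} = e^{0.23×7.817} = 6.037.
T₂ = T₁ · e^{μβ} = 3319 × 6.037 = 20000 N.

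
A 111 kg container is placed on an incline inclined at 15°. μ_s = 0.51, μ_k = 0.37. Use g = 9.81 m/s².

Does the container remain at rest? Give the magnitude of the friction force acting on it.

f ≈ 282 N

N = m g cos θ = 1050 N.
Down-slope weight component: m g sin θ = 282 N.
μ_s N = 536 N.
282 ≤ 536 N, so it stays put; friction = 282 N.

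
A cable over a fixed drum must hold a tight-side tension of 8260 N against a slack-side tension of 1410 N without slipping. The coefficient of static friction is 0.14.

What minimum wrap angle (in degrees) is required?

T₂/T₁ = e^{μβ} → β = ln(T₂/T₁)/μ.
β = ln(8260/1410)/0.14 = 1.768/0.14 = 12.63 rad.
In degrees: β = 12.63 × 180/π = 723°.

β_min ≈ 723°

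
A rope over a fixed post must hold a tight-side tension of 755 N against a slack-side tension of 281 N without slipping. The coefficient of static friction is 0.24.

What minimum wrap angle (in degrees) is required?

T₂/T₁ = e^{μβ} → β = ln(T₂/T₁)/μ.
β = ln(755/281)/0.24 = 0.9884/0.24 = 4.118 rad.
In degrees: β = 4.118 × 180/π = 236°.

β_min ≈ 236°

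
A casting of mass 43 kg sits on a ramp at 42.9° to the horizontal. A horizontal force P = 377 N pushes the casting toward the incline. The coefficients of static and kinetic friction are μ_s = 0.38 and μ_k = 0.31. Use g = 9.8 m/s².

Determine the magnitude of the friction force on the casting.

f ≈ 10.7 N (up the incline)

Resolve perpendicular to the incline: N = m g cos θ + P sin θ = 43×9.8×cos 42.9° + 377×sin 42.9° = 565.3 N.
Along the incline, the net driving force (taking up-slope positive) is P cos θ − m g sin θ = 276.2 − 286.9 = -10.69 N, so equilibrium requires friction f = 10.69 N (up-slope).
The limit of static friction is μ_s N = 214.8 N.
|f_req| = 10.69 ≤ 214.8 N → the casting is in equilibrium; friction equals the required value.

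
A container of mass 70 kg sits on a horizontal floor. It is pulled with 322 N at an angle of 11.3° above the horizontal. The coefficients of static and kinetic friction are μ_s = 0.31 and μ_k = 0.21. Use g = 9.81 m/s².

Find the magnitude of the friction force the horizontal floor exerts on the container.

f ≈ 131 N

N = m g − P sin α = 686.7 − 322×sin 11.3° = 623.6 N.
The horizontal driving force is P cos α = 315.8 N, so equilibrium needs friction f = 315.8 N.
μ_s N = 0.31 × 623.6 = 193.3 N.
315.8 > 193.3 N → the container slides; f = μ_k N = 0.21×623.6 = 131 N.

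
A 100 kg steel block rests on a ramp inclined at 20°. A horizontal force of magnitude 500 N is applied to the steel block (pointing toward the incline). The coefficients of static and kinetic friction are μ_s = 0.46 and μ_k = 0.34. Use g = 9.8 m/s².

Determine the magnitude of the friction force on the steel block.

Resolve perpendicular to the incline: N = m g cos θ + P sin θ = 100×9.8×cos 20° + 500×sin 20° = 1092 N.
Along the incline, the net driving force (taking up-slope positive) is P cos θ − m g sin θ = 469.8 − 335.2 = 134.7 N, so equilibrium requires friction f = -134.7 N (down-slope).
Maximum static friction: μ_s N = 0.46 × 1092 = 502.3 N.
|f_req| = 134.7 ≤ 502.3 N → the steel block is in equilibrium; friction equals the required value.

f ≈ 135 N (down the incline)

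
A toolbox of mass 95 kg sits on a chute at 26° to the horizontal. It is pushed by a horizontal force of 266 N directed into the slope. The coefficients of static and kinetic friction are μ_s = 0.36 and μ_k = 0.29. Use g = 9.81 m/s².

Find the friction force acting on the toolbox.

The horizontal push has a component P sin θ into the surface, so N = m g cos θ + P sin θ = 837.6 + 116.6 = 954.2 N.
Parallel to the incline: P cos θ − m g sin θ = 239.1 − 408.5 = -169.5 N; the friction needed to balance this is 169.5 N acting up the slope.
Maximum static friction: μ_s N = 0.36 × 954.2 = 343.5 N.
Since 169.5 N is within the 343.5 N limit, the toolbox stays put and friction is exactly 169 N.

f ≈ 169 N (up the incline)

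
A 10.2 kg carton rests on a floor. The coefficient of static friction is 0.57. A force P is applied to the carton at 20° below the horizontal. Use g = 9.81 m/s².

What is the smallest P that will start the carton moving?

P ≈ 76.6 N

N = m g + P sin α (the push presses the carton into the floor).
At impending slip, P cos α = μ_s N = μ_s (m g + P sin α).
Solving: P (cos α − μ_s sin α) = μ_s m g → P = 0.57×100/(cos 20° − 0.57 sin 20°) = 57/0.7447 = 76.6 N.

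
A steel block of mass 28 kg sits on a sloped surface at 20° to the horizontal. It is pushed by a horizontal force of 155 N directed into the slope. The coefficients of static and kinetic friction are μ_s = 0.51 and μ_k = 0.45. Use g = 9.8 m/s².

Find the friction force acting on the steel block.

Normal direction: N = m g cos θ + P sin θ = 310.9 N.
Parallel to the incline: P cos θ − m g sin θ = 145.7 − 93.85 = 51.8 N; the friction needed to balance this is 51.8 N acting down the slope.
The limit of static friction is μ_s N = 158.5 N.
Since 51.8 N is within the 158.5 N limit, the steel block stays put and friction is exactly 51.8 N.

f ≈ 51.8 N (down the incline)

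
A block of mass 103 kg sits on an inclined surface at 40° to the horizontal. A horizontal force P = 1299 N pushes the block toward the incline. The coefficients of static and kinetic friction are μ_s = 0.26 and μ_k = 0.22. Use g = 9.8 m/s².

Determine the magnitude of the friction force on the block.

f ≈ 346 N (down the incline)

Resolve perpendicular to the incline: N = m g cos θ + P sin θ = 103×9.8×cos 40° + 1299×sin 40° = 1608 N.
Along the incline, the net driving force (taking up-slope positive) is P cos θ − m g sin θ = 995.1 − 648.8 = 346.3 N, so equilibrium requires friction f = -346.3 N (down-slope).
Maximum static friction: μ_s N = 0.26 × 1608 = 418.1 N.
|f_req| = 346.3 ≤ 418.1 N → the block is in equilibrium; friction equals the required value.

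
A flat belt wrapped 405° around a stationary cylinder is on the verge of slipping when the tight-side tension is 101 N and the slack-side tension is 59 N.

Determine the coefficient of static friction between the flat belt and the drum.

T₂/T₁ = e^{μβ} → μ = ln(T₂/T₁)/β.
β = 405° = 7.069 rad.
μ = ln(101/59)/7.069 = ln(1.712)/7.069 = 0.0761.

μ ≈ 0.0761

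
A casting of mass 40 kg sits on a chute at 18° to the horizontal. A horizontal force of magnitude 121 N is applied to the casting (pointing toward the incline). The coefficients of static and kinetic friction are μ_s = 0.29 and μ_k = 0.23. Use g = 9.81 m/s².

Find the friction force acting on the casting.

f ≈ 6.18 N (up the incline)

The horizontal push has a component P sin θ into the surface, so N = m g cos θ + P sin θ = 373.2 + 37.39 = 410.6 N.
Along the incline, the net driving force (taking up-slope positive) is P cos θ − m g sin θ = 115.1 − 121.3 = -6.18 N, so equilibrium requires friction f = 6.18 N (up-slope).
Maximum static friction: μ_s N = 0.29 × 410.6 = 119.1 N.
|f_req| = 6.18 ≤ 119.1 N → the casting is in equilibrium; friction equals the required value.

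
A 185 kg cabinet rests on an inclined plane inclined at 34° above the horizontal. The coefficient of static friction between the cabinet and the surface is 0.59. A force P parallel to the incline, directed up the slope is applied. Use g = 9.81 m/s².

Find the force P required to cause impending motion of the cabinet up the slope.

At impending motion up the slope, friction acts down-slope at its limit: f = μ_s N.
P is parallel to the surface, so N = m g cos θ = 1500 N.
Along the incline: P = m g sin θ + μ_s N = 1010 + 0.59×1500 = 1900 N.

P ≈ 1900 N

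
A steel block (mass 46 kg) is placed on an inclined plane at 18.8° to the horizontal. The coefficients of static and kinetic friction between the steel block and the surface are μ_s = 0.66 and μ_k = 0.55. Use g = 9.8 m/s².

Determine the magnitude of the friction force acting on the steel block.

Perpendicular to the surface, N = m g cos θ = 46·9.8·cos 18.8° = 426.7 N.
Along the slope the weight component is m g sin θ = 145.3 N; friction must supply exactly this, acting up-slope.
Static friction can supply at most μ_s N = 281.7 N.
Since |145.3| ≤ 281.7 N, static friction is sufficient; f equals the required value, not μ_s N.

f ≈ 145 N (up the incline)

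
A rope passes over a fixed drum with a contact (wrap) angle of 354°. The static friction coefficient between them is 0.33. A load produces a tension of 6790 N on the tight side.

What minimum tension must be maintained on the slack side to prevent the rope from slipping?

Capstan equation at impending slip: T_tight/T_slack = e^{μβ}.
β = 354° = 6.178 rad; e^{μβ} = e^{0.33×6.178} = 7.682.
T_slack = T_tight / e^{μβ} = 6790 / 7.682 = 884 N.

T_min ≈ 884 N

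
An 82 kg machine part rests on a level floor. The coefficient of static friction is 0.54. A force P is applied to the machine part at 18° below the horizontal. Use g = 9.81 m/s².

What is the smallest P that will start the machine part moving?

N = m g + P sin α (the push presses the machine part into the level floor).
At impending slip, P cos α = μ_s N = μ_s (m g + P sin α).
Solving: P (cos α − μ_s sin α) = μ_s m g → P = 0.54×804/(cos 18° − 0.54 sin 18°) = 434/0.7842 = 554 N.

P ≈ 554 N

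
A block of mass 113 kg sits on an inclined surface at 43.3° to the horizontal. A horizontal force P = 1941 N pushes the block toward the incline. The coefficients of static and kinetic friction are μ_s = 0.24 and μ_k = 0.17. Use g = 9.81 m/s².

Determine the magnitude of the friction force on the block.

f ≈ 363 N (down the incline)

Resolve perpendicular to the incline: N = m g cos θ + P sin θ = 113×9.81×cos 43.3° + 1941×sin 43.3° = 2138 N.
Along the incline, the net driving force (taking up-slope positive) is P cos θ − m g sin θ = 1413 − 760.3 = 652.4 N, so equilibrium requires friction f = -652.4 N (down-slope).
The limit of static friction is μ_s N = 513.1 N.
The required 652.4 N exceeds the static limit, so the block slides up-slope and f = μ_k N = 0.17×2138 = 363 N.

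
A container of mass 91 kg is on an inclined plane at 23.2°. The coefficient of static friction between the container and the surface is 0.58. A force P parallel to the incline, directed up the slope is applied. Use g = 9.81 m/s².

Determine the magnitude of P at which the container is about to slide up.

P ≈ 828 N

At impending motion up the slope, friction acts down-slope at its limit: f = μ_s N.
P is parallel to the surface, so N = m g cos θ = 821 N.
Along the incline: P = m g sin θ + μ_s N = 352 + 0.58×821 = 828 N.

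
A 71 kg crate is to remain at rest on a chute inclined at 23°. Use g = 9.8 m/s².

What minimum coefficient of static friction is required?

μ_s,min ≈ 0.424

At the slip threshold m g sin θ = μ_s m g cos θ, so μ_s,min = tan θ.
μ_s,min = tan 23° = 0.424.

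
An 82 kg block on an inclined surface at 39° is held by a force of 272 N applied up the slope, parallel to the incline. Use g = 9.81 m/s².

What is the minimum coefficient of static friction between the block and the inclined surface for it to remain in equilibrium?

μ_s,min ≈ 0.375

N = m g cos θ = 625.2 N.
Friction must make up the shortfall along the incline: f = m g sin θ − P = 506.2 − 272 = 234.2 N.
At the threshold f = μ_s N, so μ_s,min = 234.2/625.2 = 0.375.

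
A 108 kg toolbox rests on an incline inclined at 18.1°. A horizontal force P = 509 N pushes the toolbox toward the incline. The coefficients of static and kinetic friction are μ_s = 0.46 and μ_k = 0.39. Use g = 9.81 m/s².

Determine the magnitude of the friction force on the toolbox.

f ≈ 155 N (down the incline)

Resolve perpendicular to the incline: N = m g cos θ + P sin θ = 108×9.81×cos 18.1° + 509×sin 18.1° = 1165 N.
Parallel to the incline: P cos θ − m g sin θ = 483.8 − 329.2 = 154.7 N; the friction needed to balance this is 154.7 N acting down the slope.
The limit of static friction is μ_s N = 536 N.
|f_req| = 154.7 ≤ 536 N → the toolbox is in equilibrium; friction equals the required value.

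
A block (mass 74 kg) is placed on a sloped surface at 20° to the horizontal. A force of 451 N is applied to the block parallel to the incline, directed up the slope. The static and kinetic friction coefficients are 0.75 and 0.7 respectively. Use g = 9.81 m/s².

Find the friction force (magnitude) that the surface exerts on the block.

f ≈ 203 N (down the incline)

Perpendicular to the surface, N = m g cos θ = 74·9.81·cos 20° = 682.2 N.
The friction needed for equilibrium is m g sin θ − P = 248.3 − 451 = -202.7 N, measured positive up-slope.
The static-friction ceiling is μ_s N = 0.75 × 682.2 = 511.6 N.
Since |-202.7| ≤ 511.6 N, no slip — friction simply equals what equilibrium demands.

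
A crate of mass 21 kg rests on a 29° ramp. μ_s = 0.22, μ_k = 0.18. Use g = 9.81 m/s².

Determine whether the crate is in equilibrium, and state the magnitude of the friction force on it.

f ≈ 32.4 N

N = m g cos θ = 180 N.
Down-slope weight component: m g sin θ = 99.9 N.
μ_s N = 39.6 N.
99.9 > 39.6 N, so it slides; kinetic friction f = μ_k N = 0.18×180 = 32.4 N.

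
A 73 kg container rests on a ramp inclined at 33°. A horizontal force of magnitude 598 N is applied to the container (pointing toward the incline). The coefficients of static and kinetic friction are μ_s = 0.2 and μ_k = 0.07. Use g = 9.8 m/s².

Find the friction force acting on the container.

f ≈ 112 N (down the incline)

Normal direction: N = m g cos θ + P sin θ = 925.7 N.
Parallel to the incline: P cos θ − m g sin θ = 501.5 − 389.6 = 111.9 N; the friction needed to balance this is 111.9 N acting down the slope.
Maximum static friction: μ_s N = 0.2 × 925.7 = 185.1 N.
Since 111.9 N is within the 185.1 N limit, the container stays put and friction is exactly 112 N.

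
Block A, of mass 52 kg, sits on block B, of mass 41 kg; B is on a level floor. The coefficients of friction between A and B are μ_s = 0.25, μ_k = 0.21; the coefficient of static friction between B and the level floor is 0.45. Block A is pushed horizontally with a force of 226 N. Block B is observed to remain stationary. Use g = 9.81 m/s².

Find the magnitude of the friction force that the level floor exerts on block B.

Between the blocks, N₁ = m_A g = 510.1 N.
So the A–B interface can sustain at most μ_s N₁ = 127.5 N of static friction.
Since P = 226 N > 127.5 N, A slides on B; the A–B friction is kinetic: f₁ = μ_k N₁ = 0.21×510.1 = 107 N.
B experiences an equal 107 N forward from A (third law). B is in equilibrium, so the floor supplies f₂ = 107 N of static friction (limit μ_s(m_A+m_B)g = 410.5 N, not exceeded).

f ≈ 107 N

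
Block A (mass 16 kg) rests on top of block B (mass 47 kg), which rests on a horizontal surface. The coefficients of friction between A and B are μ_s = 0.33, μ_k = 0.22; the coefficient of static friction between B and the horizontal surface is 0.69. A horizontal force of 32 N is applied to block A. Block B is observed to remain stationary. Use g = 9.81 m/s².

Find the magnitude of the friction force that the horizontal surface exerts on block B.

Normal force at the A–B interface: N₁ = m_A g = 157 N.
So the A–B interface can sustain at most μ_s N₁ = 51.8 N of static friction.
P = 32 N is within that limit, so A and B move together (both at rest); the A–B friction is simply f₁ = P = 32 N.
By Newton's third law B feels 32 N forward from A. With B stationary, the floor's static friction on B balances it: f₂ = 32 N (well within μ_s(m_A+m_B)g = 426.4 N).

f ≈ 32 N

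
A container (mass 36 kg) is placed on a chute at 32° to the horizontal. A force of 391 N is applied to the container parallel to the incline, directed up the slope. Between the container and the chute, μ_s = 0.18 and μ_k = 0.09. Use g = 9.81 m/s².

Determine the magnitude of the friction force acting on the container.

Normal force: N = m g cos θ = 36 × 9.81 × cos 32° = 299.5 N.
Parallel to the incline, ΣF = 0 gives f = m g sin θ − P = 187.1 − 391 = -203.9 N (up-slope positive).
The static-friction ceiling is μ_s N = 0.18 × 299.5 = 53.91 N.
|-203.9| exceeds 53.91 N, so the container slips up-slope; friction is kinetic, f = μ_k N = 0.09×299.5 = 27 N.

f ≈ 27 N (down the incline)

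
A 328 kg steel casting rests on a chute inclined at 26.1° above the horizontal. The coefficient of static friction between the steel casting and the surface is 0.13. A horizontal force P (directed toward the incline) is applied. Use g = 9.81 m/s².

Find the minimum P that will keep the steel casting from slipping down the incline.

P_min ≈ 1090 N

The steel casting tends to slide down (tan θ > μ_s), so at the point of impending slip friction acts up-slope at its limit: f = μ_s N.
Perpendicular to the incline: N = m g cos θ + P sin θ.
Along the incline: P cos θ + μ_s N = m g sin θ, i.e. P cos θ + μ_s (m g cos θ + P sin θ) = m g sin θ.
Solving, P (cos θ + μ_s sin θ) = m g (sin θ − μ_s cos θ), so P = 3220×0.3232/0.9552 = 1090 N.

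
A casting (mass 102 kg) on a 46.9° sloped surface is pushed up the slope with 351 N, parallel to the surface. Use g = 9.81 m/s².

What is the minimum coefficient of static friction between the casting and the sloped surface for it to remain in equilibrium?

μ_s,min ≈ 0.555

N = m g cos θ = 683.7 N.
Friction must make up the shortfall along the incline: f = m g sin θ − P = 730.6 − 351 = 379.6 N.
At the threshold f = μ_s N, so μ_s,min = 379.6/683.7 = 0.555.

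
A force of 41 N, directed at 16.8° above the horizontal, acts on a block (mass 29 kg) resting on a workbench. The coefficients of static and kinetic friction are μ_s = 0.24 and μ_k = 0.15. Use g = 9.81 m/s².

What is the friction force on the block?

f ≈ 39.3 N

Vertical equilibrium gives N = m g − P sin α = 272.6 N.
Horizontally, friction must balance P cos α = 39.25 N.
μ_s N = 0.24 × 272.6 = 65.43 N.
39.25 ≤ 65.43 N → static; friction equals the required 39.3 N.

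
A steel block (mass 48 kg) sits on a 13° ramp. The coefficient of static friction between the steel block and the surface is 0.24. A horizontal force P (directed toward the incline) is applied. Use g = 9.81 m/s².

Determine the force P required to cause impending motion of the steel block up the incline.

At impending motion up the slope, friction acts down-slope at its limit: f = μ_s N.
Perpendicular to the incline: N = m g cos θ + P sin θ.
Along the incline: P cos θ = m g sin θ + μ_s N = m g sin θ + μ_s (m g cos θ + P sin θ).
Solving, P (cos θ − μ_s sin θ) = m g (sin θ + μ_s cos θ), so P = 48×9.81×(sin 13° + 0.24 cos 13°)/(cos 13° − 0.24 sin 13°) = 471×0.4588/0.9204 = 235 N.

P ≈ 235 N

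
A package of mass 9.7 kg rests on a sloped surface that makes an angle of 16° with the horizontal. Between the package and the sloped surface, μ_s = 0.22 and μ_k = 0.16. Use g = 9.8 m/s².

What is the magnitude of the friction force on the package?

Normal force: N = m g cos θ = 9.7 × 9.8 × cos 16° = 91.38 N.
Along the slope the weight component is m g sin θ = 26.2 N; friction must supply exactly this, acting up-slope.
Static friction can supply at most μ_s N = 20.1 N.
Since |26.2| > 20.1 N, static friction cannot hold it; the package slides down the incline and kinetic friction applies: f = μ_k N = 0.16 × 91.38 = 14.6 N.

f ≈ 14.6 N (up the incline)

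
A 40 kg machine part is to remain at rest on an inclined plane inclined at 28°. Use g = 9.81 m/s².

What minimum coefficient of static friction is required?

μ_s,min ≈ 0.532

At the slip threshold m g sin θ = μ_s m g cos θ, so μ_s,min = tan θ.
μ_s,min = tan 28° = 0.532.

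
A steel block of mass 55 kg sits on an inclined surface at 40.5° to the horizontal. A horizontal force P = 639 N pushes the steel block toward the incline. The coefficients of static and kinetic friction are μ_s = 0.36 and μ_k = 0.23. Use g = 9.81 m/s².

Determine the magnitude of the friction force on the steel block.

Normal direction: N = m g cos θ + P sin θ = 825.3 N.
Along the incline, the net driving force (taking up-slope positive) is P cos θ − m g sin θ = 485.9 − 350.4 = 135.5 N, so equilibrium requires friction f = -135.5 N (down-slope).
Maximum static friction: μ_s N = 0.36 × 825.3 = 297.1 N.
|f_req| = 135.5 ≤ 297.1 N → the steel block is in equilibrium; friction equals the required value.

f ≈ 135 N (down the incline)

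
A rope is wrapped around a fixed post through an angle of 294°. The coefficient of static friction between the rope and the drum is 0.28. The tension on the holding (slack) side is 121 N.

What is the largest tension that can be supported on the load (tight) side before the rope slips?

T_max ≈ 509 N

At impending slip the capstan equation gives T₂/T₁ = e^{μβ} with β in radians.
β = 294° × π/180 = 5.131 rad.
e^{μβ} = e^{0.28×5.131} = 4.207.
T₂ = T₁ · e^{μβ} = 121 × 4.207 = 509 N.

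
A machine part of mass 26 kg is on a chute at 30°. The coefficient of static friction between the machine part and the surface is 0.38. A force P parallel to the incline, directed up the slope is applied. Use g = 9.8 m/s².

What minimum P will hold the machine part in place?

P_min ≈ 43.5 N

The machine part tends to slide down (tan θ > μ_s), so at the point of impending slip friction acts up-slope at its limit: f = μ_s N.
P is parallel to the surface, so N = m g cos θ = 221 N.
Along the incline: P + μ_s N = m g sin θ, so P = 127 − 0.38×221 = 43.5 N.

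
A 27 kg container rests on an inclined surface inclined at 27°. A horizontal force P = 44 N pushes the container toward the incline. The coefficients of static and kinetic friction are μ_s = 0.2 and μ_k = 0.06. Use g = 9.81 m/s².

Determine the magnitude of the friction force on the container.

Resolve perpendicular to the incline: N = m g cos θ + P sin θ = 27×9.81×cos 27° + 44×sin 27° = 256 N.
Along the incline, the net driving force (taking up-slope positive) is P cos θ − m g sin θ = 39.2 − 120.2 = -81.04 N, so equilibrium requires friction f = 81.04 N (up-slope).
The limit of static friction is μ_s N = 51.2 N.
The required 81.04 N exceeds the static limit, so the container slides down-slope and f = μ_k N = 0.06×256 = 15.4 N.

f ≈ 15.4 N (up the incline)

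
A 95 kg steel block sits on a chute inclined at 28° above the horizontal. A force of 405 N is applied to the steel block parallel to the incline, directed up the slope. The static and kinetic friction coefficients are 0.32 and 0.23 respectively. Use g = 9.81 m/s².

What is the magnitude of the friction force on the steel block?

f ≈ 32.5 N (up the incline)

The normal reaction is N = m g cos θ = 822.9 N.
Parallel to the incline, ΣF = 0 gives f = m g sin θ − P = 437.5 − 405 = 32.52 N (up-slope positive).
Static friction can supply at most μ_s N = 263.3 N.
Since |32.52| ≤ 263.3 N, the steel block remains in static equilibrium and friction takes exactly the required value.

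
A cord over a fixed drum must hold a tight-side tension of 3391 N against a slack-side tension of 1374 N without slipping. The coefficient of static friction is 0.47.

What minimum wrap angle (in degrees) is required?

β_min ≈ 110°

T₂/T₁ = e^{μβ} → β = ln(T₂/T₁)/μ.
β = ln(3391/1374)/0.47 = 0.9034/0.47 = 1.922 rad.
In degrees: β = 1.922 × 180/π = 110°.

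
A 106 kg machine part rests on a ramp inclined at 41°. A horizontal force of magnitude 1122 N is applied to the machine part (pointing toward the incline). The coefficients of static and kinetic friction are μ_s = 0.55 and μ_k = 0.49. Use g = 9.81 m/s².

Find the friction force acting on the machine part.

f ≈ 165 N (down the incline)

The horizontal push has a component P sin θ into the surface, so N = m g cos θ + P sin θ = 784.8 + 736.1 = 1521 N.
Along the incline, the net driving force (taking up-slope positive) is P cos θ − m g sin θ = 846.8 − 682.2 = 164.6 N, so equilibrium requires friction f = -164.6 N (down-slope).
The limit of static friction is μ_s N = 836.5 N.
Since 164.6 N is within the 836.5 N limit, the machine part stays put and friction is exactly 165 N.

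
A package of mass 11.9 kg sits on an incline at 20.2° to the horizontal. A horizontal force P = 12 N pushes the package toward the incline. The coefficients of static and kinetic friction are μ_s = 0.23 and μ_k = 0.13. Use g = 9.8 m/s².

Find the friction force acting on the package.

f ≈ 14.8 N (up the incline)

Normal direction: N = m g cos θ + P sin θ = 113.6 N.
Along the incline, the net driving force (taking up-slope positive) is P cos θ − m g sin θ = 11.26 − 40.27 = -29.01 N, so equilibrium requires friction f = 29.01 N (up-slope).
The limit of static friction is μ_s N = 26.13 N.
|f_req| = 29.01 > 26.13 N → the package slides down the incline; f = μ_k N = 0.13 × 113.6 = 14.8 N.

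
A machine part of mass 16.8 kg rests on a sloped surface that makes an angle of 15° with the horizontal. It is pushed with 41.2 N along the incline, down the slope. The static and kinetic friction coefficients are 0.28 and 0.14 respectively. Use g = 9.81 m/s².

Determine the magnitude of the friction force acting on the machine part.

f ≈ 22.3 N (up the incline)

The normal reaction is N = m g cos θ = 159.2 N.
Parallel to the incline, ΣF = 0 gives f = m g sin θ + P = 42.66 + 41.2 = 83.86 N (up-slope positive).
The static-friction ceiling is μ_s N = 0.28 × 159.2 = 44.57 N.
Since |83.86| > 44.57 N, static friction cannot hold it; the machine part slides down the incline and kinetic friction applies: f = μ_k N = 0.14 × 159.2 = 22.3 N.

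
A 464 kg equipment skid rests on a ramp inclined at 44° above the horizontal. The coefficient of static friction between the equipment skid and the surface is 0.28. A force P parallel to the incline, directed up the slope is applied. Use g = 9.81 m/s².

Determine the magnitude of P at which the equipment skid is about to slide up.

At impending motion up the slope, friction acts down-slope at its limit: f = μ_s N.
P is parallel to the surface, so N = m g cos θ = 3270 N.
Along the incline: P = m g sin θ + μ_s N = 3160 + 0.28×3270 = 4080 N.

P ≈ 4080 N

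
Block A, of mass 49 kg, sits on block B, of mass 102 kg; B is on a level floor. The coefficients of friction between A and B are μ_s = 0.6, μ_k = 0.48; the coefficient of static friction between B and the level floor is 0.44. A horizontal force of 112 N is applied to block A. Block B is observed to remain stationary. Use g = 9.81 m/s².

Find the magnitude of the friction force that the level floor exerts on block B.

f ≈ 112 N

The normal force B exerts on A is simply A's weight, N₁ = 480.7 N.
Maximum static friction on A from B: μ_s N₁ = 0.6×480.7 = 288.4 N.
P = 112 N is within that limit, so A and B move together (both at rest); the A–B friction is simply f₁ = P = 112 N.
B experiences an equal 112 N forward from A (third law). B is in equilibrium, so the floor supplies f₂ = 112 N of static friction (limit μ_s(m_A+m_B)g = 651.8 N, not exceeded).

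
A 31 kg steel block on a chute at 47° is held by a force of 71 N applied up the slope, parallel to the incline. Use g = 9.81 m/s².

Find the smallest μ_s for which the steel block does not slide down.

μ_s,min ≈ 0.73

N = m g cos θ = 207.4 N.
Friction must make up the shortfall along the incline: f = m g sin θ − P = 222.4 − 71 = 151.4 N.
At the threshold f = μ_s N, so μ_s,min = 151.4/207.4 = 0.73.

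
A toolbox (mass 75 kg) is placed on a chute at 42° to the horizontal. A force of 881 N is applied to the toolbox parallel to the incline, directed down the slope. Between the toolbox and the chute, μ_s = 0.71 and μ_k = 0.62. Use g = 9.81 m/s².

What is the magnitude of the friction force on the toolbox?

The normal reaction is N = m g cos θ = 546.8 N.
The friction needed for equilibrium is m g sin θ + P = 492.3 + 881 = 1373 N, measured positive up-slope.
The static-friction ceiling is μ_s N = 0.71 × 546.8 = 388.2 N.
|1373| exceeds 388.2 N, so the toolbox slips down-slope; friction is kinetic, f = μ_k N = 0.62×546.8 = 339 N.

f ≈ 339 N (up the incline)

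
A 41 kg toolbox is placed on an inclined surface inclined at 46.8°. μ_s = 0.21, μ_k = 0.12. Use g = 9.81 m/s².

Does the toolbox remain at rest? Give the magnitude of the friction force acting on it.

f ≈ 33 N

N = m g cos θ = 275 N.
Down-slope weight component: m g sin θ = 293 N.
μ_s N = 57.8 N.
293 > 57.8 N, so it slides; kinetic friction f = μ_k N = 0.12×275 = 33 N.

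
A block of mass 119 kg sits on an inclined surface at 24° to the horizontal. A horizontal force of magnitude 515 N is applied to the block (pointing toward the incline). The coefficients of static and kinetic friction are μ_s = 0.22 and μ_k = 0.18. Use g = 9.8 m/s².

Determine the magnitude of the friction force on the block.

The horizontal push has a component P sin θ into the surface, so N = m g cos θ + P sin θ = 1065 + 209.5 = 1275 N.
Parallel to the incline: P cos θ − m g sin θ = 470.5 − 474.3 = -3.86 N; the friction needed to balance this is 3.86 N acting up the slope.
Maximum static friction: μ_s N = 0.22 × 1275 = 280.5 N.
Since 3.86 N is within the 280.5 N limit, the block stays put and friction is exactly 3.86 N.

f ≈ 3.86 N (up the incline)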